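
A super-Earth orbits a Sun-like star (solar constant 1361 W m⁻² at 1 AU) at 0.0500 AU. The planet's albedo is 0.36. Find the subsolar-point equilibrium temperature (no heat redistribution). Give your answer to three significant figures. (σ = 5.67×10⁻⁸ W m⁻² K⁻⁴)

T_ss ≈ 1570 K

Flux at 0.0500 AU: S = 1361/0.0500² = 5.44×10⁵ W m⁻².
At the subsolar point the surface absorbs S(1−A) and emits σT⁴ per unit area — no factor of 4, since only the local patch is in balance.
T = [5.44×10⁵ × 0.64 / 5.67×10⁻⁸]^(1/4) = (6.14×10¹²)^(1/4) = 1570 K.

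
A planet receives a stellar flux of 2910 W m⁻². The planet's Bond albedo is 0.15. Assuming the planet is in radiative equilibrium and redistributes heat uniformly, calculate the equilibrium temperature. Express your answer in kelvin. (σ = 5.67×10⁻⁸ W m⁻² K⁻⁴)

Energy balance: absorbed = emitted ⇒ πR²·S(1−A) = 4πR²·σT_eq⁴, so T_eq⁴ = S(1−A)/(4σ).
T_eq = [2910 × 0.85 / (4 × 5.67×10⁻⁸)]^(1/4) = (1.09×10¹⁰)^(1/4) = 323 K.

T_eq ≈ 323 K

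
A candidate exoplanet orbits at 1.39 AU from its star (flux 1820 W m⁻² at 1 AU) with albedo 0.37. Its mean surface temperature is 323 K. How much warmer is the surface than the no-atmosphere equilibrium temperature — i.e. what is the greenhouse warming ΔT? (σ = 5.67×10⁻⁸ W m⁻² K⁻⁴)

S = 1820/1.39² = 942.0 W m⁻².
T_eq = [S(1−A)/(4σ)]^(1/4) = [942.0×0.63/(4×5.67×10⁻⁸)]^(1/4) = 226.2 K.
ΔT = T_surf − T_eq = 323 − 226.2.

ΔT ≈ 96.8 K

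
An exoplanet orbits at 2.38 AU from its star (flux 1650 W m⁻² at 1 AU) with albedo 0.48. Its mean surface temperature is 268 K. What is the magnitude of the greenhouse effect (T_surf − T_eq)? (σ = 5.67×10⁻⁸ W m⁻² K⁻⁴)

ΔT ≈ 107.2 K

S = 1650/2.38² = 291.3 W m⁻².
T_eq = [S(1−A)/(4σ)]^(1/4) = [291.3×0.52/(4×5.67×10⁻⁸)]^(1/4) = 160.8 K.
ΔT = T_surf − T_eq = 268 − 160.8.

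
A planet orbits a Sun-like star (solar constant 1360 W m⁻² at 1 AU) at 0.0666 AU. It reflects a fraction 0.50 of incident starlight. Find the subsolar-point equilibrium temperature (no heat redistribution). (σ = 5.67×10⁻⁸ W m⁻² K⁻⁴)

Flux at 0.0666 AU: S = 1360/0.0666² = 3.07×10⁵ W m⁻².
At the subsolar point the surface absorbs S(1−A) and emits σT⁴ per unit area — no factor of 4, since only the local patch is in balance.
T = [3.07×10⁵ × 0.50 / 5.67×10⁻⁸]^(1/4) = (2.70×10¹²)^(1/4) = 1280 K.

T_ss ≈ 1280 K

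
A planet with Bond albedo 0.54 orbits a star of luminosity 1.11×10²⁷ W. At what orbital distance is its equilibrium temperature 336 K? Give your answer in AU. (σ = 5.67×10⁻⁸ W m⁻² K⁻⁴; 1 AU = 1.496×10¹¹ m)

d ≈ 0.793 AU

From T_eq⁴ = L(1−A)/(16πσd²): d = √[L(1−A)/(16πσT_eq⁴)].
d = √[1.11×10²⁷ × 0.46 / (16π × 5.67×10⁻⁸ × (336)⁴)] = 1.19×10¹¹ m = 0.793 AU.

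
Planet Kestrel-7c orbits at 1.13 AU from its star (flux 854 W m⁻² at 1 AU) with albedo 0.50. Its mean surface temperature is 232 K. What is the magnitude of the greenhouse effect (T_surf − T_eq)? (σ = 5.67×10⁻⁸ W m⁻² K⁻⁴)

ΔT ≈ 36.0 K

S = 854/1.13² = 668.8 W m⁻².
T_eq = [S(1−A)/(4σ)]^(1/4) = [668.8×0.50/(4×5.67×10⁻⁸)]^(1/4) = 196.0 K.
ΔT = T_surf − T_eq = 232 − 196.0.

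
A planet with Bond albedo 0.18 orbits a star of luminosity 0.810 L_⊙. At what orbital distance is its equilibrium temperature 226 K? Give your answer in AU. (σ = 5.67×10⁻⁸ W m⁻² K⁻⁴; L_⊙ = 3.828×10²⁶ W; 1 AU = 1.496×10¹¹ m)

d ≈ 1.24 AU

L = 0.810 × 3.828×10²⁶ = 3.10×10²⁶ W.
From T_eq⁴ = L(1−A)/(16πσd²): d = √[L(1−A)/(16πσT_eq⁴)].
d = √[3.10×10²⁶ × 0.82 / (16π × 5.67×10⁻⁸ × (226)⁴)] = 1.85×10¹¹ m = 1.24 AU.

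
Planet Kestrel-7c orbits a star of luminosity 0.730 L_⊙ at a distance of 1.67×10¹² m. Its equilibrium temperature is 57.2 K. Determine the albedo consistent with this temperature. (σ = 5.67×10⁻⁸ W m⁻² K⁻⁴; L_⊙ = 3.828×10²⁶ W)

L = 0.730 × 3.828×10²⁶ = 2.79×10²⁶ W.
Flux: S = L/(4πd²) = 2.79×10²⁶/(4π×(1.67×10¹²)²) = 7.97 W m⁻².
From T_eq⁴ = S(1−A)/(4σ): 1−A = 4σT_eq⁴/S.
1−A = 4 × 5.67×10⁻⁸ × (57.2)⁴ / 7.97 = 0.304.

A ≈ 0.70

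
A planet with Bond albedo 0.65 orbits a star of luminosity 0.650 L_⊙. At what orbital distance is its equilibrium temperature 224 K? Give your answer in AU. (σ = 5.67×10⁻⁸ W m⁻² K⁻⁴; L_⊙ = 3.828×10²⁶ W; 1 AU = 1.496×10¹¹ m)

L = 0.650 × 3.828×10²⁶ = 2.49×10²⁶ W.
From T_eq⁴ = L(1−A)/(16πσd²): d = √[L(1−A)/(16πσT_eq⁴)].
d = √[2.49×10²⁶ × 0.35 / (16π × 5.67×10⁻⁸ × (224)⁴)] = 1.10×10¹¹ m = 0.736 AU.

d ≈ 0.736 AU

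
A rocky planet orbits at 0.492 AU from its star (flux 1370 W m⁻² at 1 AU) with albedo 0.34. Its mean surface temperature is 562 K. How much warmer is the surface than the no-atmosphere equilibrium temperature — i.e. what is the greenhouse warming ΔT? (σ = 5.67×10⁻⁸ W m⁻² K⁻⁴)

ΔT ≈ 203.8 K

S = 1370/0.492² = 5660 W m⁻².
T_eq = [S(1−A)/(4σ)]^(1/4) = [5660×0.66/(4×5.67×10⁻⁸)]^(1/4) = 358.2 K.
ΔT = T_surf − T_eq = 562 − 358.2.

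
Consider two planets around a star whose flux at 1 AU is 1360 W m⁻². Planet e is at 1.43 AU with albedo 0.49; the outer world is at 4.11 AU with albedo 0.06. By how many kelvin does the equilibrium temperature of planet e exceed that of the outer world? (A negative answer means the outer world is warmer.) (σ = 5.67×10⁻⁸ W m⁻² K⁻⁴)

ΔT ≈ 61.5 K

T_eq = [S₀(1−A)/(4σd²)]^(1/4), so T ∝ (1−A)^(1/4) / √d.
T₁ = [1360×0.51/(4×5.67×10⁻⁸×1.43²)]^(1/4) = 196.65 K.
T₂ = [1360×0.94/(4×5.67×10⁻⁸×4.11²)]^(1/4) = 135.16 K.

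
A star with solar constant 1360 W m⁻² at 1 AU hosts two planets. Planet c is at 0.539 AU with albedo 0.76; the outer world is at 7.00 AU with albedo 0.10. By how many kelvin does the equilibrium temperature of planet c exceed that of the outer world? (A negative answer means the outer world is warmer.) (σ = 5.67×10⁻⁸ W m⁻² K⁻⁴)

T_eq = [S₀(1−A)/(4σd²)]^(1/4), so T ∝ (1−A)^(1/4) / √d.
T₁ = [1360×0.24/(4×5.67×10⁻⁸×0.539²)]^(1/4) = 265.30 K.
T₂ = [1360×0.90/(4×5.67×10⁻⁸×7.00²)]^(1/4) = 102.44 K.

ΔT ≈ 162.9 K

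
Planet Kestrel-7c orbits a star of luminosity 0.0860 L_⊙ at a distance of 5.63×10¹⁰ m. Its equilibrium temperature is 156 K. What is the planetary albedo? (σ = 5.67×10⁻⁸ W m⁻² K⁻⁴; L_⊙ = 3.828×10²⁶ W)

A ≈ 0.84

L = 0.0860 × 3.828×10²⁶ = 3.29×10²⁵ W.
Flux: S = L/(4πd²) = 3.29×10²⁵/(4π×(5.63×10¹⁰)²) = 827 W m⁻².
From T_eq⁴ = S(1−A)/(4σ): 1−A = 4σT_eq⁴/S.
1−A = 4 × 5.67×10⁻⁸ × (156)⁴ / 827 = 0.163.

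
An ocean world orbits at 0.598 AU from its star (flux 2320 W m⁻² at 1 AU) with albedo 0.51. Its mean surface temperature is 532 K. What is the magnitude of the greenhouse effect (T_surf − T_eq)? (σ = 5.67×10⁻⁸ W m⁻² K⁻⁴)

ΔT ≈ 187.9 K

S = 2320/0.598² = 6488 W m⁻².
T_eq = [S(1−A)/(4σ)]^(1/4) = [6488×0.49/(4×5.67×10⁻⁸)]^(1/4) = 344.1 K.
ΔT = T_surf − T_eq = 532 − 344.1.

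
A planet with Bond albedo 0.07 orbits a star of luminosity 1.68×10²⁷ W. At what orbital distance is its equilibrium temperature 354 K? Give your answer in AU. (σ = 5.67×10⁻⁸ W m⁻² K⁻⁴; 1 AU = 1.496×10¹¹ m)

From T_eq⁴ = L(1−A)/(16πσd²): d = √[L(1−A)/(16πσT_eq⁴)].
d = √[1.68×10²⁷ × 0.93 / (16π × 5.67×10⁻⁸ × (354)⁴)] = 1.87×10¹¹ m = 1.25 AU.

d ≈ 1.25 AU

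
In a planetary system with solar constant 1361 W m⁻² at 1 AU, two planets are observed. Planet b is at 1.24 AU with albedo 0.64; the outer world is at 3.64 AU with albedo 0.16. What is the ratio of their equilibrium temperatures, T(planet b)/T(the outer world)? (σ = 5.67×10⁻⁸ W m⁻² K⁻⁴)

T₁/T₂ ≈ 1.386

T_eq = [S₀(1−A)/(4σd²)]^(1/4), so T ∝ (1−A)^(1/4) / √d.
T₁ = [1361×0.36/(4×5.67×10⁻⁸×1.24²)]^(1/4) = 193.61 K.
T₂ = [1361×0.84/(4×5.67×10⁻⁸×3.64²)]^(1/4) = 139.66 K.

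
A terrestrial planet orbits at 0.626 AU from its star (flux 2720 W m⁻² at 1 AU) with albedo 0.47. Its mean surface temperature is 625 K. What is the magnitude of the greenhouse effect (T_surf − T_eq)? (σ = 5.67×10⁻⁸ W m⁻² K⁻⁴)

ΔT ≈ 268.1 K

S = 2720/0.626² = 6941 W m⁻².
T_eq = [S(1−A)/(4σ)]^(1/4) = [6941×0.53/(4×5.67×10⁻⁸)]^(1/4) = 356.9 K.
ΔT = T_surf − T_eq = 625 − 356.9.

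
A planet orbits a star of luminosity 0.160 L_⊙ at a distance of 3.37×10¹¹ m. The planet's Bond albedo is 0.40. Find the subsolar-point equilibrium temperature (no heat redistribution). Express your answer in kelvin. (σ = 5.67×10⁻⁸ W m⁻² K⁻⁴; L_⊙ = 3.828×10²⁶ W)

T_ss ≈ 146 K

L = 0.160 × 3.828×10²⁶ = 6.12×10²⁵ W.
Flux: S = L/(4πd²) = 6.12×10²⁵/(4π×(3.37×10¹¹)²) = 42.9 W m⁻².
At the subsolar point the surface absorbs S(1−A) and emits σT⁴ per unit area — no factor of 4, since only the local patch is in balance.
T = [42.9 × 0.60 / 5.67×10⁻⁸]^(1/4) = (4.54×10⁸)^(1/4) = 146 K.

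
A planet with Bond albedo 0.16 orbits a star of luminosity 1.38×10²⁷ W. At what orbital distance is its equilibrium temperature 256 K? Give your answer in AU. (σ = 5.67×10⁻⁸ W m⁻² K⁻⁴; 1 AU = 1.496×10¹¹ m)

From T_eq⁴ = L(1−A)/(16πσd²): d = √[L(1−A)/(16πσT_eq⁴)].
d = √[1.38×10²⁷ × 0.84 / (16π × 5.67×10⁻⁸ × (256)⁴)] = 3.08×10¹¹ m = 2.06 AU.

d ≈ 2.06 AU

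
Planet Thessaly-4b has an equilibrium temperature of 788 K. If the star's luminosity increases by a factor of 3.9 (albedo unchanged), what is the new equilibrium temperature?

T_eq ≈ 1110 K

T_eq ∝ L^(1/4) · d^(−1/2).
T′ = 788 × 3.9^(1/4) = 1110 K.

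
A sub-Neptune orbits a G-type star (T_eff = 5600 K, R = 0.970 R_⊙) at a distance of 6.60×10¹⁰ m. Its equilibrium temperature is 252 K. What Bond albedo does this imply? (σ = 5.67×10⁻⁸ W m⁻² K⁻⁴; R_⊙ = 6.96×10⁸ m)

R_⋆ = 0.970 × 6.96×10⁸ = 6.75×10⁸ m.
L = 4πR_⋆²σT_⋆⁴ = 4π(6.75×10⁸)² × 5.67×10⁻⁸ × (5600)⁴ = 3.19×10²⁶ W.
S = L/(4πd²) = 5830 W m⁻².
From T_eq⁴ = S(1−A)/(4σ): 1−A = 4σT_eq⁴/S.
1−A = 4 × 5.67×10⁻⁸ × (252)⁴ / 5830 = 0.157.

A ≈ 0.84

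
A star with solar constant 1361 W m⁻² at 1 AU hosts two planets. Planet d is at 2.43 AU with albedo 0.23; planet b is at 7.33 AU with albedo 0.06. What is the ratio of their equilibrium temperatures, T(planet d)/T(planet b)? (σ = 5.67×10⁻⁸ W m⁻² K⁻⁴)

T₁/T₂ ≈ 1.652

T_eq = [S₀(1−A)/(4σd²)]^(1/4), so T ∝ (1−A)^(1/4) / √d.
T₁ = [1361×0.77/(4×5.67×10⁻⁸×2.43²)]^(1/4) = 167.25 K.
T₂ = [1361×0.94/(4×5.67×10⁻⁸×7.33²)]^(1/4) = 101.22 K.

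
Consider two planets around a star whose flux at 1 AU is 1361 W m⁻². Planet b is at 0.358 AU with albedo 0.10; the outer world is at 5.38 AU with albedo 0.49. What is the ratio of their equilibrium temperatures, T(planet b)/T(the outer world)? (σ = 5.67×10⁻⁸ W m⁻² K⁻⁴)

T₁/T₂ ≈ 4.468

T_eq = [S₀(1−A)/(4σd²)]^(1/4), so T ∝ (1−A)^(1/4) / √d.
T₁ = [1361×0.90/(4×5.67×10⁻⁸×0.358²)]^(1/4) = 453.08 K.
T₂ = [1361×0.51/(4×5.67×10⁻⁸×5.38²)]^(1/4) = 101.40 K.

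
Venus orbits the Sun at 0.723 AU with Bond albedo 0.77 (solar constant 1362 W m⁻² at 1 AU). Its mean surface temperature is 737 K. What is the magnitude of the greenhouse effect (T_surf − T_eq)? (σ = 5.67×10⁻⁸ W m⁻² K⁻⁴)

S = 1362/0.723² = 2606 W m⁻².
T_eq = [S(1−A)/(4σ)]^(1/4) = [2606×0.23/(4×5.67×10⁻⁸)]^(1/4) = 226.7 K.
ΔT = T_surf − T_eq = 737 − 226.7.

ΔT ≈ 510.3 K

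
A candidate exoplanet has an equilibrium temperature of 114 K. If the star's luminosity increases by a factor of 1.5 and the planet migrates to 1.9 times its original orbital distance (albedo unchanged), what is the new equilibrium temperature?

T_eq ≈ 91.5 K

T_eq ∝ L^(1/4) · d^(−1/2).
T′ = 114 × 1.5^(1/4) / 1.9^(1/2) = 91.5 K.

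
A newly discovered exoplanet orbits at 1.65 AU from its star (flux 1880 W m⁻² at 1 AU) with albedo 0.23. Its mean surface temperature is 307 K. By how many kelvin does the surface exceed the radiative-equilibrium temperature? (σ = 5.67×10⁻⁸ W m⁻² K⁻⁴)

ΔT ≈ 87.0 K

S = 1880/1.65² = 690.5 W m⁻².
T_eq = [S(1−A)/(4σ)]^(1/4) = [690.5×0.77/(4×5.67×10⁻⁸)]^(1/4) = 220.0 K.
ΔT = T_surf − T_eq = 307 − 220.0.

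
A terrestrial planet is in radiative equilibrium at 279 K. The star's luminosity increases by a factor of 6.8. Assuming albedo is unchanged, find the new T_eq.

T_eq ∝ L^(1/4) · d^(−1/2).
T′ = 279 × 6.8^(1/4) = 451 K.

T_eq ≈ 451 K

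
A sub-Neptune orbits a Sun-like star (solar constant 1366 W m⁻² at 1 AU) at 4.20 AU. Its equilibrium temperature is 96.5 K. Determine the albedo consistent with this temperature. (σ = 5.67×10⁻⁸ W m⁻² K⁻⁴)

Flux at 4.20 AU: S = 1366/4.20² = 77.4 W m⁻².
From T_eq⁴ = S(1−A)/(4σ): 1−A = 4σT_eq⁴/S.
1−A = 4 × 5.67×10⁻⁸ × (96.5)⁴ / 77.4 = 0.254.

A ≈ 0.75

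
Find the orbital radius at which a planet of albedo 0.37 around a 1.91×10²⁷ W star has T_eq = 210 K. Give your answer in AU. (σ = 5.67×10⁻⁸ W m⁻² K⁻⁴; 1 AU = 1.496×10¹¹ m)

d ≈ 3.11 AU

From T_eq⁴ = L(1−A)/(16πσd²): d = √[L(1−A)/(16πσT_eq⁴)].
d = √[1.91×10²⁷ × 0.63 / (16π × 5.67×10⁻⁸ × (210)⁴)] = 4.66×10¹¹ m = 3.11 AU.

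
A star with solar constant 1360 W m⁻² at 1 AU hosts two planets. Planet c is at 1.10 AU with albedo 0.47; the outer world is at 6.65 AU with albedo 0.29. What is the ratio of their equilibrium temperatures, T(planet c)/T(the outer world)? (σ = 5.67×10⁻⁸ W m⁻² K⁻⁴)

T₁/T₂ ≈ 2.285

T_eq = [S₀(1−A)/(4σd²)]^(1/4), so T ∝ (1−A)^(1/4) / √d.
T₁ = [1360×0.53/(4×5.67×10⁻⁸×1.10²)]^(1/4) = 226.38 K.
T₂ = [1360×0.71/(4×5.67×10⁻⁸×6.65²)]^(1/4) = 99.06 K.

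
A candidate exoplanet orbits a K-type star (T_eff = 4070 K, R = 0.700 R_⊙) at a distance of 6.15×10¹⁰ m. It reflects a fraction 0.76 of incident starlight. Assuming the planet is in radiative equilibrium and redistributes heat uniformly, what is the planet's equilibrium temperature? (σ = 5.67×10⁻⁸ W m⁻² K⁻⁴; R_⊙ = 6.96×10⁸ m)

T_eq ≈ 179 K

R_⋆ = 0.700 × 6.96×10⁸ = 4.87×10⁸ m.
L = 4πR_⋆²σT_⋆⁴ = 4π(4.87×10⁸)² × 5.67×10⁻⁸ × (4070)⁴ = 4.64×10²⁵ W.
S = L/(4πd²) = 976 W m⁻².
Energy balance: absorbed = emitted ⇒ πR²·S(1−A) = 4πR²·σT_eq⁴, so T_eq⁴ = S(1−A)/(4σ).
T_eq = [976 × 0.24 / (4 × 5.67×10⁻⁸)]^(1/4) = (1.03×10⁹)^(1/4) = 179 K.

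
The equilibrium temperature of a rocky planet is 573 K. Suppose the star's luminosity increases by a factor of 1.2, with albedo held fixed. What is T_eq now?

T_eq ≈ 600 K

T_eq ∝ L^(1/4) · d^(−1/2).
T′ = 573 × 1.2^(1/4) = 600 K.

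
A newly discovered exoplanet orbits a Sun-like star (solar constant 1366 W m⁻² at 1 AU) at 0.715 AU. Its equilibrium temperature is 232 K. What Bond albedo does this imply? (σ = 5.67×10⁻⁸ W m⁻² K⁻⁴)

Flux at 0.715 AU: S = 1366/0.715² = 2670 W m⁻².
From T_eq⁴ = S(1−A)/(4σ): 1−A = 4σT_eq⁴/S.
1−A = 4 × 5.67×10⁻⁸ × (232)⁴ / 2670 = 0.246.

A ≈ 0.75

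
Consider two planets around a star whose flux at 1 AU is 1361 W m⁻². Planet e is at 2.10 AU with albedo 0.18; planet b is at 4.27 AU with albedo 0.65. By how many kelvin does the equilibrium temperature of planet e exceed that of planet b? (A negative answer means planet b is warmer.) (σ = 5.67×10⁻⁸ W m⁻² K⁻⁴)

ΔT ≈ 79.2 K

T_eq = [S₀(1−A)/(4σd²)]^(1/4), so T ∝ (1−A)^(1/4) / √d.
T₁ = [1361×0.82/(4×5.67×10⁻⁸×2.10²)]^(1/4) = 182.77 K.
T₂ = [1361×0.35/(4×5.67×10⁻⁸×4.27²)]^(1/4) = 103.60 K.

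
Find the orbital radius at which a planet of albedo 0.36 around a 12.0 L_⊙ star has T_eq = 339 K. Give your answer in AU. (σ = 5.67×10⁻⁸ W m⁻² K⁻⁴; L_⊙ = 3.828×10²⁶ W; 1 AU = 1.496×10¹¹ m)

L = 12.0 × 3.828×10²⁶ = 4.59×10²⁷ W.
From T_eq⁴ = L(1−A)/(16πσd²): d = √[L(1−A)/(16πσT_eq⁴)].
d = √[4.59×10²⁷ × 0.64 / (16π × 5.67×10⁻⁸ × (339)⁴)] = 2.79×10¹¹ m = 1.87 AU.

d ≈ 1.87 AU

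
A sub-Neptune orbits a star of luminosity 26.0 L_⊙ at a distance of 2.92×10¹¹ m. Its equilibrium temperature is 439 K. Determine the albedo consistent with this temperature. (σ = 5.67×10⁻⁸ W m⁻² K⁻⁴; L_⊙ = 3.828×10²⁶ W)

A ≈ 0.09

L = 26.0 × 3.828×10²⁶ = 9.95×10²⁷ W.
Flux: S = L/(4πd²) = 9.95×10²⁷/(4π×(2.92×10¹¹)²) = 9290 W m⁻².
From T_eq⁴ = S(1−A)/(4σ): 1−A = 4σT_eq⁴/S.
1−A = 4 × 5.67×10⁻⁸ × (439)⁴ / 9290 = 0.907.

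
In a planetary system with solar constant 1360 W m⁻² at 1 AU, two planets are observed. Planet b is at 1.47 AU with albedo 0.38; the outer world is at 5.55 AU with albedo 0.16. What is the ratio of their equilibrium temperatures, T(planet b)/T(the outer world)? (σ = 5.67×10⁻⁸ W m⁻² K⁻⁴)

T_eq = [S₀(1−A)/(4σd²)]^(1/4), so T ∝ (1−A)^(1/4) / √d.
T₁ = [1360×0.62/(4×5.67×10⁻⁸×1.47²)]^(1/4) = 203.66 K.
T₂ = [1360×0.84/(4×5.67×10⁻⁸×5.55²)]^(1/4) = 113.08 K.

T₁/T₂ ≈ 1.801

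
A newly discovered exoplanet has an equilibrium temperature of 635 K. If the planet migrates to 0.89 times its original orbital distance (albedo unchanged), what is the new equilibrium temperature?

T_eq ∝ L^(1/4) · d^(−1/2).
T′ = 635 / 0.89^(1/2) = 673 K.

T_eq ≈ 673 K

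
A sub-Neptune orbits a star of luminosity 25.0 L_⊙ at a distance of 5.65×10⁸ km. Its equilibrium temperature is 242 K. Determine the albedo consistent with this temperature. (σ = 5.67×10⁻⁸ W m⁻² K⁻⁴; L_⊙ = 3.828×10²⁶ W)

d = 5.65×10⁸ km = 5.65×10¹¹ m.
L = 25.0 × 3.828×10²⁶ = 9.57×10²⁷ W.
Flux: S = L/(4πd²) = 9.57×10²⁷/(4π×(5.65×10¹¹)²) = 2390 W m⁻².
From T_eq⁴ = S(1−A)/(4σ): 1−A = 4σT_eq⁴/S.
1−A = 4 × 5.67×10⁻⁸ × (242)⁴ / 2390 = 0.326.

A ≈ 0.67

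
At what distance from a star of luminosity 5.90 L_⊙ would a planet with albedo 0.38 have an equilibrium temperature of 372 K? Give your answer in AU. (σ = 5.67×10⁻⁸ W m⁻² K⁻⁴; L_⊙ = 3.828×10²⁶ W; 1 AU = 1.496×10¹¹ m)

d ≈ 1.07 AU

L = 5.90 × 3.828×10²⁶ = 2.26×10²⁷ W.
From T_eq⁴ = L(1−A)/(16πσd²): d = √[L(1−A)/(16πσT_eq⁴)].
d = √[2.26×10²⁷ × 0.62 / (16π × 5.67×10⁻⁸ × (372)⁴)] = 1.60×10¹¹ m = 1.07 AU.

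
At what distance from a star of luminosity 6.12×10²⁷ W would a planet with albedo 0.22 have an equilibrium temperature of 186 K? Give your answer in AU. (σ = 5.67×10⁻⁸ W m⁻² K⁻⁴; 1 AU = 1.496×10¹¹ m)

d ≈ 7.91 AU

From T_eq⁴ = L(1−A)/(16πσd²): d = √[L(1−A)/(16πσT_eq⁴)].
d = √[6.12×10²⁷ × 0.78 / (16π × 5.67×10⁻⁸ × (186)⁴)] = 1.18×10¹² m = 7.91 AU.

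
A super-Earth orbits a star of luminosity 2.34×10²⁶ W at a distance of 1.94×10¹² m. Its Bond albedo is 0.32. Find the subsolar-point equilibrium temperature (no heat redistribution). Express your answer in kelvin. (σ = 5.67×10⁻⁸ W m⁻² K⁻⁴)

Flux: S = L/(4πd²) = 2.34×10²⁶/(4π×(1.94×10¹²)²) = 4.95 W m⁻².
At the subsolar point the surface absorbs S(1−A) and emits σT⁴ per unit area — no factor of 4, since only the local patch is in balance.
T = [4.95 × 0.68 / 5.67×10⁻⁸]^(1/4) = (5.93×10⁷)^(1/4) = 87.8 K.

T_ss ≈ 87.8 K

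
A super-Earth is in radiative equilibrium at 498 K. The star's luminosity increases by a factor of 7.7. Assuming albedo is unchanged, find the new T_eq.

T_eq ≈ 830 K

T_eq ∝ L^(1/4) · d^(−1/2).
T′ = 498 × 7.7^(1/4) = 830 K.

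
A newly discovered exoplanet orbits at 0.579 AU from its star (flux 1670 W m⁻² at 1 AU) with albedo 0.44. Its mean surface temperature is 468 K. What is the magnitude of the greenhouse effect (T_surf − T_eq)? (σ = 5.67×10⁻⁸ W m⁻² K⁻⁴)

ΔT ≈ 135.0 K

S = 1670/0.579² = 4981 W m⁻².
T_eq = [S(1−A)/(4σ)]^(1/4) = [4981×0.56/(4×5.67×10⁻⁸)]^(1/4) = 333.0 K.
ΔT = T_surf − T_eq = 468 − 333.0.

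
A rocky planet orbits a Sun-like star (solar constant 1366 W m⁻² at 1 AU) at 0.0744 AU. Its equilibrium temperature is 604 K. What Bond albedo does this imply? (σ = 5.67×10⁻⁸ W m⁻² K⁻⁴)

A ≈ 0.88

Flux at 0.0744 AU: S = 1366/0.0744² = 2.47×10⁵ W m⁻².
From T_eq⁴ = S(1−A)/(4σ): 1−A = 4σT_eq⁴/S.
1−A = 4 × 5.67×10⁻⁸ × (604)⁴ / 2.47×10⁵ = 0.122.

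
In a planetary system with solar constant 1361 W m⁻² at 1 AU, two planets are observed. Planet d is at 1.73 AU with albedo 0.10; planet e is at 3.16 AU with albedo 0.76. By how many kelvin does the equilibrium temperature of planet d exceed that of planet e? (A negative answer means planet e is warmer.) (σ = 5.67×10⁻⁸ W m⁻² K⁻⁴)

T_eq = [S₀(1−A)/(4σd²)]^(1/4), so T ∝ (1−A)^(1/4) / √d.
T₁ = [1361×0.90/(4×5.67×10⁻⁸×1.73²)]^(1/4) = 206.11 K.
T₂ = [1361×0.24/(4×5.67×10⁻⁸×3.16²)]^(1/4) = 109.59 K.

ΔT ≈ 96.5 K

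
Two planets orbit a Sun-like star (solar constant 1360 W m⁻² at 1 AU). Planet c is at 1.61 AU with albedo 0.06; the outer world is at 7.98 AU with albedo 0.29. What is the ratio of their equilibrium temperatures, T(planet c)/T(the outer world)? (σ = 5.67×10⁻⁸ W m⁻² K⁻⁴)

T₁/T₂ ≈ 2.388

T_eq = [S₀(1−A)/(4σd²)]^(1/4), so T ∝ (1−A)^(1/4) / √d.
T₁ = [1360×0.94/(4×5.67×10⁻⁸×1.61²)]^(1/4) = 215.94 K.
T₂ = [1360×0.71/(4×5.67×10⁻⁸×7.98²)]^(1/4) = 90.42 K.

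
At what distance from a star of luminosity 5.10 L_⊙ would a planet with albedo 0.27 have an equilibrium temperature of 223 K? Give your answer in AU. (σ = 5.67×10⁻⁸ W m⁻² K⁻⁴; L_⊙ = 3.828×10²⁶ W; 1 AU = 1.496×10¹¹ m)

L = 5.10 × 3.828×10²⁶ = 1.95×10²⁷ W.
From T_eq⁴ = L(1−A)/(16πσd²): d = √[L(1−A)/(16πσT_eq⁴)].
d = √[1.95×10²⁷ × 0.73 / (16π × 5.67×10⁻⁸ × (223)⁴)] = 4.50×10¹¹ m = 3.01 AU.

d ≈ 3.01 AU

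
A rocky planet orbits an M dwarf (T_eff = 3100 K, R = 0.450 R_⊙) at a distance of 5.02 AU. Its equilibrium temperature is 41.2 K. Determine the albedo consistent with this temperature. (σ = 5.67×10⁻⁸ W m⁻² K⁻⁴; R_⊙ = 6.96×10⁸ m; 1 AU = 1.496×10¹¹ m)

A ≈ 0.28

R_⋆ = 0.450 × 6.96×10⁸ = 3.13×10⁸ m.
d = 5.02 AU = 7.51×10¹¹ m.
L = 4πR_⋆²σT_⋆⁴ = 4π(3.13×10⁸)² × 5.67×10⁻⁸ × (3100)⁴ = 6.45×10²⁴ W.
S = L/(4πd²) = 0.911 W m⁻².
From T_eq⁴ = S(1−A)/(4σ): 1−A = 4σT_eq⁴/S.
1−A = 4 × 5.67×10⁻⁸ × (41.2)⁴ / 0.911 = 0.718.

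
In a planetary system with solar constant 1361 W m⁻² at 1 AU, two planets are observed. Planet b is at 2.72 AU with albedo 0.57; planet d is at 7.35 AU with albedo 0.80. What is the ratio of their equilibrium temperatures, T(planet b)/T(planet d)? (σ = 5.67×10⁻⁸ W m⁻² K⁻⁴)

T_eq = [S₀(1−A)/(4σd²)]^(1/4), so T ∝ (1−A)^(1/4) / √d.
T₁ = [1361×0.43/(4×5.67×10⁻⁸×2.72²)]^(1/4) = 136.66 K.
T₂ = [1361×0.20/(4×5.67×10⁻⁸×7.35²)]^(1/4) = 68.65 K.

T₁/T₂ ≈ 1.991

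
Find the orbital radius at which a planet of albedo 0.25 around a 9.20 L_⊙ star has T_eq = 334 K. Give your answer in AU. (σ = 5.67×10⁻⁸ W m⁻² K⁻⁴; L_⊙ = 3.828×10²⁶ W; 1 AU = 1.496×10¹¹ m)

d ≈ 1.82 AU

L = 9.20 × 3.828×10²⁶ = 3.52×10²⁷ W.
From T_eq⁴ = L(1−A)/(16πσd²): d = √[L(1−A)/(16πσT_eq⁴)].
d = √[3.52×10²⁷ × 0.75 / (16π × 5.67×10⁻⁸ × (334)⁴)] = 2.73×10¹¹ m = 1.82 AU.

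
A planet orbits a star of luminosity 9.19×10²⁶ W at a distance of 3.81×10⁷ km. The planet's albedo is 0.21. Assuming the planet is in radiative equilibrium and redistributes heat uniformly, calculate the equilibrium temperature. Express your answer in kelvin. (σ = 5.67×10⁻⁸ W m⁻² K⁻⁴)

T_eq ≈ 647 K

d = 3.81×10⁷ km = 3.81×10¹⁰ m.
Flux: S = L/(4πd²) = 9.19×10²⁶/(4π×(3.81×10¹⁰)²) = 5.04×10⁴ W m⁻².
Energy balance: absorbed = emitted ⇒ πR²·S(1−A) = 4πR²·σT_eq⁴, so T_eq⁴ = S(1−A)/(4σ).
T_eq = [5.04×10⁴ × 0.79 / (4 × 5.67×10⁻⁸)]^(1/4) = (1.75×10¹¹)^(1/4) = 647 K.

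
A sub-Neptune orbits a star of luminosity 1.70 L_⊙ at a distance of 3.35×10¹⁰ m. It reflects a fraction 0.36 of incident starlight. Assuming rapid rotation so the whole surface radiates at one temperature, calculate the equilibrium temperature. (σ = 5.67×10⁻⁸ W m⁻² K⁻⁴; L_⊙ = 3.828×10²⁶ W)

L = 1.70 × 3.828×10²⁶ = 6.51×10²⁶ W.
Flux: S = L/(4πd²) = 6.51×10²⁶/(4π×(3.35×10¹⁰)²) = 4.61×10⁴ W m⁻².
Energy balance: absorbed = emitted ⇒ πR²·S(1−A) = 4πR²·σT_eq⁴, so T_eq⁴ = S(1−A)/(4σ).
T_eq = [4.61×10⁴ × 0.64 / (4 × 5.67×10⁻⁸)]^(1/4) = (1.30×10¹¹)^(1/4) = 601 K.

T_eq ≈ 601 K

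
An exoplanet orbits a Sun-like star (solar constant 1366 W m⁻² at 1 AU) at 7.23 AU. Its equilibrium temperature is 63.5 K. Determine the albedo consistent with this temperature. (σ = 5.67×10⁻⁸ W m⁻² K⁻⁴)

A ≈ 0.86

Flux at 7.23 AU: S = 1366/7.23² = 26.1 W m⁻².
From T_eq⁴ = S(1−A)/(4σ): 1−A = 4σT_eq⁴/S.
1−A = 4 × 5.67×10⁻⁸ × (63.5)⁴ / 26.1 = 0.141.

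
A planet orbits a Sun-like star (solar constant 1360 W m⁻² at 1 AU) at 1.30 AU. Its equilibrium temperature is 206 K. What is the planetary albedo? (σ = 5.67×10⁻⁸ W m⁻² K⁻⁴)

Flux at 1.30 AU: S = 1360/1.30² = 805 W m⁻².
From T_eq⁴ = S(1−A)/(4σ): 1−A = 4σT_eq⁴/S.
1−A = 4 × 5.67×10⁻⁸ × (206)⁴ / 805 = 0.508.

A ≈ 0.49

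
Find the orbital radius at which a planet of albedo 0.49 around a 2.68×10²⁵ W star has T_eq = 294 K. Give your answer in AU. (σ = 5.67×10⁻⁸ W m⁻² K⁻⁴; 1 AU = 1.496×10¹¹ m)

From T_eq⁴ = L(1−A)/(16πσd²): d = √[L(1−A)/(16πσT_eq⁴)].
d = √[2.68×10²⁵ × 0.51 / (16π × 5.67×10⁻⁸ × (294)⁴)] = 2.53×10¹⁰ m = 0.169 AU.

d ≈ 0.169 AU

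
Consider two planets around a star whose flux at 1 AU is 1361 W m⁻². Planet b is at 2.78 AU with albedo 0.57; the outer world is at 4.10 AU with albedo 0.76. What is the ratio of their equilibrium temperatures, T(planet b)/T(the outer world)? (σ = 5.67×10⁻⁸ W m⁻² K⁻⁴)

T₁/T₂ ≈ 1.405

T_eq = [S₀(1−A)/(4σd²)]^(1/4), so T ∝ (1−A)^(1/4) / √d.
T₁ = [1361×0.43/(4×5.67×10⁻⁸×2.78²)]^(1/4) = 135.18 K.
T₂ = [1361×0.24/(4×5.67×10⁻⁸×4.10²)]^(1/4) = 96.21 K.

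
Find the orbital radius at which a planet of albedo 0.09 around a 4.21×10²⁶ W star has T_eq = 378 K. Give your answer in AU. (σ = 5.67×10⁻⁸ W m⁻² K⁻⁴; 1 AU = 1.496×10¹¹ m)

From T_eq⁴ = L(1−A)/(16πσd²): d = √[L(1−A)/(16πσT_eq⁴)].
d = √[4.21×10²⁶ × 0.91 / (16π × 5.67×10⁻⁸ × (378)⁴)] = 8.11×10¹⁰ m = 0.542 AU.

d ≈ 0.542 AU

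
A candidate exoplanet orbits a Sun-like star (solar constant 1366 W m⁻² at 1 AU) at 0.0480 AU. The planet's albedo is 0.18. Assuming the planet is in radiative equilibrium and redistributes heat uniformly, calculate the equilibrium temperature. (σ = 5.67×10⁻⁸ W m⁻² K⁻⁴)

T_eq ≈ 1210 K

Flux at 0.0480 AU: S = 1366/0.0480² = 5.93×10⁵ W m⁻².
Energy balance: absorbed = emitted ⇒ πR²·S(1−A) = 4πR²·σT_eq⁴, so T_eq⁴ = S(1−A)/(4σ).
T_eq = [5.93×10⁵ × 0.82 / (4 × 5.67×10⁻⁸)]^(1/4) = (2.14×10¹²)^(1/4) = 1210 K.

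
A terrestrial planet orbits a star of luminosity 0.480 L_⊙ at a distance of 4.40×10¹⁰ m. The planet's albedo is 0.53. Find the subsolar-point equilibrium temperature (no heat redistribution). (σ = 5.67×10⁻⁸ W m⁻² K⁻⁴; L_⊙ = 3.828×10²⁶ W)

L = 0.480 × 3.828×10²⁶ = 1.84×10²⁶ W.
Flux: S = L/(4πd²) = 1.84×10²⁶/(4π×(4.40×10¹⁰)²) = 7550 W m⁻².
At the subsolar point the surface absorbs S(1−A) and emits σT⁴ per unit area — no factor of 4, since only the local patch is in balance.
T = [7550 × 0.47 / 5.67×10⁻⁸]^(1/4) = (6.26×10¹⁰)^(1/4) = 500 K.

T_ss ≈ 500 K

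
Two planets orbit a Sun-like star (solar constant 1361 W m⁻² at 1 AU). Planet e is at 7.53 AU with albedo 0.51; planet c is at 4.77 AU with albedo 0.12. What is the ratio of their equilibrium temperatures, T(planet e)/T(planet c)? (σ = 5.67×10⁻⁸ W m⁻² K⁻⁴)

T_eq = [S₀(1−A)/(4σd²)]^(1/4), so T ∝ (1−A)^(1/4) / √d.
T₁ = [1361×0.49/(4×5.67×10⁻⁸×7.53²)]^(1/4) = 84.86 K.
T₂ = [1361×0.88/(4×5.67×10⁻⁸×4.77²)]^(1/4) = 123.43 K.

T₁/T₂ ≈ 0.688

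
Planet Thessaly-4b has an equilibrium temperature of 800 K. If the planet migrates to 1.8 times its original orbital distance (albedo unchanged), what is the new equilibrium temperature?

T_eq ∝ L^(1/4) · d^(−1/2).
T′ = 800 / 1.8^(1/2) = 596 K.

T_eq ≈ 596 K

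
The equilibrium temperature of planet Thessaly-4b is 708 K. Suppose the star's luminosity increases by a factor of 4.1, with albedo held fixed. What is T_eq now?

T_eq ∝ L^(1/4) · d^(−1/2).
T′ = 708 × 4.1^(1/4) = 1010 K.

T_eq ≈ 1010 K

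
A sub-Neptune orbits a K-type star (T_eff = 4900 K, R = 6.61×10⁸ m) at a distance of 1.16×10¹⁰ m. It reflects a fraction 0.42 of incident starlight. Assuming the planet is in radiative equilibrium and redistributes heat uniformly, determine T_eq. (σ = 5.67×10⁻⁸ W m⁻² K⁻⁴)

T_eq ≈ 722 K

L = 4πR_⋆²σT_⋆⁴ = 4π(6.61×10⁸)² × 5.67×10⁻⁸ × (4900)⁴ = 1.79×10²⁶ W.
S = L/(4πd²) = 1.06×10⁵ W m⁻².
Energy balance: absorbed = emitted ⇒ πR²·S(1−A) = 4πR²·σT_eq⁴, so T_eq⁴ = S(1−A)/(4σ).
T_eq = [1.06×10⁵ × 0.58 / (4 × 5.67×10⁻⁸)]^(1/4) = (2.71×10¹¹)^(1/4) = 722 K.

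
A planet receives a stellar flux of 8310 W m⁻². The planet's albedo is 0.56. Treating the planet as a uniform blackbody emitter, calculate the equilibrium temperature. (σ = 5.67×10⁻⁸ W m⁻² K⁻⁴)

T_eq ≈ 356 K

Energy balance: absorbed = emitted ⇒ πR²·S(1−A) = 4πR²·σT_eq⁴, so T_eq⁴ = S(1−A)/(4σ).
T_eq = [8310 × 0.44 / (4 × 5.67×10⁻⁸)]^(1/4) = (1.61×10¹⁰)^(1/4) = 356 K.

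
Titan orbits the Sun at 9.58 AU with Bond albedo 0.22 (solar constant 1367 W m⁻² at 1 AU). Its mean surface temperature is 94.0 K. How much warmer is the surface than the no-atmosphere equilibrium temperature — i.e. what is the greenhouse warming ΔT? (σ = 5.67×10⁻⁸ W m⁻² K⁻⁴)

ΔT ≈ 9.4 K

S = 1367/9.58² = 14.89 W m⁻².
T_eq = [S(1−A)/(4σ)]^(1/4) = [14.89×0.78/(4×5.67×10⁻⁸)]^(1/4) = 84.6 K.
ΔT = T_surf − T_eq = 94 − 84.6.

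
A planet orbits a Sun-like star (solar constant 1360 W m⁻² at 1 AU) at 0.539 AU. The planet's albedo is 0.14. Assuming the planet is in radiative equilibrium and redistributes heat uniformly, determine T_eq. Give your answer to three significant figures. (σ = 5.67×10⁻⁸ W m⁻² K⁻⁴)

T_eq ≈ 365 K

Flux at 0.539 AU: S = 1360/0.539² = 4680 W m⁻².
Energy balance: absorbed = emitted ⇒ πR²·S(1−A) = 4πR²·σT_eq⁴, so T_eq⁴ = S(1−A)/(4σ).
T_eq = [4680 × 0.86 / (4 × 5.67×10⁻⁸)]^(1/4) = (1.78×10¹⁰)^(1/4) = 365 K.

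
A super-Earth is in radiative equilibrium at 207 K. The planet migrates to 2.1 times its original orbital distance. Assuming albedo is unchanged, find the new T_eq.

T_eq ∝ L^(1/4) · d^(−1/2).
T′ = 207 / 2.1^(1/2) = 143 K.

T_eq ≈ 143 K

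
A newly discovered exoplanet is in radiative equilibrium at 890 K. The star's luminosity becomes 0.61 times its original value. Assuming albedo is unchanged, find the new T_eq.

T_eq ∝ L^(1/4) · d^(−1/2).
T′ = 890 × 0.61^(1/4) = 787 K.

T_eq ≈ 787 K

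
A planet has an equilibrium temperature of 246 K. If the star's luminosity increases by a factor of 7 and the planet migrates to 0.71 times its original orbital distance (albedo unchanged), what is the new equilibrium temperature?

T_eq ∝ L^(1/4) · d^(−1/2).
T′ = 246 × 7^(1/4) / 0.71^(1/2) = 475 K.

T_eq ≈ 475 K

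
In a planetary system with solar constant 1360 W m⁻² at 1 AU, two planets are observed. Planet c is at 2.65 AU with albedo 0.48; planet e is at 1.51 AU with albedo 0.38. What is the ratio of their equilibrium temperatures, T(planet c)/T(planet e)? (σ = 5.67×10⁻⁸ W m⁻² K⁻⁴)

T_eq = [S₀(1−A)/(4σd²)]^(1/4), so T ∝ (1−A)^(1/4) / √d.
T₁ = [1360×0.52/(4×5.67×10⁻⁸×2.65²)]^(1/4) = 145.16 K.
T₂ = [1360×0.62/(4×5.67×10⁻⁸×1.51²)]^(1/4) = 200.95 K.

T₁/T₂ ≈ 0.722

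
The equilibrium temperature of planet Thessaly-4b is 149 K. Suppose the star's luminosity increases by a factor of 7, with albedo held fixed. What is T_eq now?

T_eq ≈ 242 K

T_eq ∝ L^(1/4) · d^(−1/2).
T′ = 149 × 7^(1/4) = 242 K.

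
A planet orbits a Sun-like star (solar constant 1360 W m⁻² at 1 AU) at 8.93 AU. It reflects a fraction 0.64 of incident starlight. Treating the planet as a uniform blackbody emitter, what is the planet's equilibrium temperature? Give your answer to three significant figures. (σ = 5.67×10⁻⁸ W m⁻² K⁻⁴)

T_eq ≈ 72.1 K

Flux at 8.93 AU: S = 1360/8.93² = 17.1 W m⁻².
Energy balance: absorbed = emitted ⇒ πR²·S(1−A) = 4πR²·σT_eq⁴, so T_eq⁴ = S(1−A)/(4σ).
T_eq = [17.1 × 0.36 / (4 × 5.67×10⁻⁸)]^(1/4) = (2.71×10⁷)^(1/4) = 72.1 K.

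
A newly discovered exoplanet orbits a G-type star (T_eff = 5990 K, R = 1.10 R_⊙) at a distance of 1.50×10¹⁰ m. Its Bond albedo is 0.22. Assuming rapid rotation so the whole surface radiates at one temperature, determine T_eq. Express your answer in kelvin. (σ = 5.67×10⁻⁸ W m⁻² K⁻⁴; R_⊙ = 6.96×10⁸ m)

R_⋆ = 1.10 × 6.96×10⁸ = 7.66×10⁸ m.
L = 4πR_⋆²σT_⋆⁴ = 4π(7.66×10⁸)² × 5.67×10⁻⁸ × (5990)⁴ = 5.38×10²⁶ W.
S = L/(4πd²) = 1.90×10⁵ W m⁻².
Energy balance: absorbed = emitted ⇒ πR²·S(1−A) = 4πR²·σT_eq⁴, so T_eq⁴ = S(1−A)/(4σ).
T_eq = [1.90×10⁵ × 0.78 / (4 × 5.67×10⁻⁸)]^(1/4) = (6.54×10¹¹)^(1/4) = 899 K.

T_eq ≈ 899 K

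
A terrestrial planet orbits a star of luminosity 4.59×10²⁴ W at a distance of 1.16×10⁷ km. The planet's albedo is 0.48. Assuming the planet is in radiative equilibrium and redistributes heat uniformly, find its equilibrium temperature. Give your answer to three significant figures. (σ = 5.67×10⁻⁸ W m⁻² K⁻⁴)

d = 1.16×10⁷ km = 1.16×10¹⁰ m.
Flux: S = L/(4πd²) = 4.59×10²⁴/(4π×(1.16×10¹⁰)²) = 2710 W m⁻².
Energy balance: absorbed = emitted ⇒ πR²·S(1−A) = 4πR²·σT_eq⁴, so T_eq⁴ = S(1−A)/(4σ).
T_eq = [2710 × 0.52 / (4 × 5.67×10⁻⁸)]^(1/4) = (6.22×10⁹)^(1/4) = 281 K.

T_eq ≈ 281 K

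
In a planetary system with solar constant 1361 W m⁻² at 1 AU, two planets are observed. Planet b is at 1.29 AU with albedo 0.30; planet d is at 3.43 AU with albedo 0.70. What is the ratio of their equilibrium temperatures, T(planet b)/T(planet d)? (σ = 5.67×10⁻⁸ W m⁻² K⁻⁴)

T_eq = [S₀(1−A)/(4σd²)]^(1/4), so T ∝ (1−A)^(1/4) / √d.
T₁ = [1361×0.70/(4×5.67×10⁻⁸×1.29²)]^(1/4) = 224.15 K.
T₂ = [1361×0.30/(4×5.67×10⁻⁸×3.43²)]^(1/4) = 111.22 K.

T₁/T₂ ≈ 2.015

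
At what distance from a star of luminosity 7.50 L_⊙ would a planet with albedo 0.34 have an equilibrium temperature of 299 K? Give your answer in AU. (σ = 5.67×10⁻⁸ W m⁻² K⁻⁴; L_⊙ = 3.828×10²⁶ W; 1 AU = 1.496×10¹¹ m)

L = 7.50 × 3.828×10²⁶ = 2.87×10²⁷ W.
From T_eq⁴ = L(1−A)/(16πσd²): d = √[L(1−A)/(16πσT_eq⁴)].
d = √[2.87×10²⁷ × 0.66 / (16π × 5.67×10⁻⁸ × (299)⁴)] = 2.88×10¹¹ m = 1.93 AU.

d ≈ 1.93 AU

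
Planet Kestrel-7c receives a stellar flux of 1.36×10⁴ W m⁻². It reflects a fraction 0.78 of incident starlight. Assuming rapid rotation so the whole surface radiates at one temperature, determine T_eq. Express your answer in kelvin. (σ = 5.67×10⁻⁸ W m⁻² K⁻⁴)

T_eq ≈ 339 K

Energy balance: absorbed = emitted ⇒ πR²·S(1−A) = 4πR²·σT_eq⁴, so T_eq⁴ = S(1−A)/(4σ).
T_eq = [1.36×10⁴ × 0.22 / (4 × 5.67×10⁻⁸)]^(1/4) = (1.32×10¹⁰)^(1/4) = 339 K.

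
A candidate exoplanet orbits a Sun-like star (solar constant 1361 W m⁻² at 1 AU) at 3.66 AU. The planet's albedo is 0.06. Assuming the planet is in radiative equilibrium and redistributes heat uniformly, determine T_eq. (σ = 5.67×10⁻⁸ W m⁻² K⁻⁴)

Flux at 3.66 AU: S = 1361/3.66² = 102 W m⁻².
Energy balance: absorbed = emitted ⇒ πR²·S(1−A) = 4πR²·σT_eq⁴, so T_eq⁴ = S(1−A)/(4σ).
T_eq = [102 × 0.94 / (4 × 5.67×10⁻⁸)]^(1/4) = (4.21×10⁸)^(1/4) = 143 K.

T_eq ≈ 143 K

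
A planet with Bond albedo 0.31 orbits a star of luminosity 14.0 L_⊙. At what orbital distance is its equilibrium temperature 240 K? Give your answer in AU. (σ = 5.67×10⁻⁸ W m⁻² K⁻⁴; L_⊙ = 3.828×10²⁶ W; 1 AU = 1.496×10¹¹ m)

d ≈ 4.18 AU

L = 14.0 × 3.828×10²⁶ = 5.36×10²⁷ W.
From T_eq⁴ = L(1−A)/(16πσd²): d = √[L(1−A)/(16πσT_eq⁴)].
d = √[5.36×10²⁷ × 0.69 / (16π × 5.67×10⁻⁸ × (240)⁴)] = 6.25×10¹¹ m = 4.18 AU.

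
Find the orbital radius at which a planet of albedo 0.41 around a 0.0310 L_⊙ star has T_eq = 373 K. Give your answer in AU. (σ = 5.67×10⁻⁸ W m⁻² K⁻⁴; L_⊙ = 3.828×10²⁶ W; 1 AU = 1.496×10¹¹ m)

d ≈ 0.0753 AU

L = 0.0310 × 3.828×10²⁶ = 1.19×10²⁵ W.
From T_eq⁴ = L(1−A)/(16πσd²): d = √[L(1−A)/(16πσT_eq⁴)].
d = √[1.19×10²⁵ × 0.59 / (16π × 5.67×10⁻⁸ × (373)⁴)] = 1.13×10¹⁰ m = 0.0753 AU.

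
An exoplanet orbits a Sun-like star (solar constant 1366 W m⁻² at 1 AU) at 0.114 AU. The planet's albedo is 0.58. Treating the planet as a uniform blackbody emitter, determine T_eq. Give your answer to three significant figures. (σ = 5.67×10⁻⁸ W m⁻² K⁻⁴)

Flux at 0.114 AU: S = 1366/0.114² = 1.05×10⁵ W m⁻².
Energy balance: absorbed = emitted ⇒ πR²·S(1−A) = 4πR²·σT_eq⁴, so T_eq⁴ = S(1−A)/(4σ).
T_eq = [1.05×10⁵ × 0.42 / (4 × 5.67×10⁻⁸)]^(1/4) = (1.95×10¹¹)^(1/4) = 664 K.

T_eq ≈ 664 K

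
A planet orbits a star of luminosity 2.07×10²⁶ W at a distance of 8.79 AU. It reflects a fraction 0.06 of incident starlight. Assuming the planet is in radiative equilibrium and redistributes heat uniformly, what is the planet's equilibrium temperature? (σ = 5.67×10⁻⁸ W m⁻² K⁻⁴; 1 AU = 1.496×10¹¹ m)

T_eq ≈ 79.3 K

d = 8.79 AU = 1.31×10¹² m.
Flux: S = L/(4πd²) = 2.07×10²⁶/(4π×(1.31×10¹²)²) = 9.53 W m⁻².
Energy balance: absorbed = emitted ⇒ πR²·S(1−A) = 4πR²·σT_eq⁴, so T_eq⁴ = S(1−A)/(4σ).
T_eq = [9.53 × 0.94 / (4 × 5.67×10⁻⁸)]^(1/4) = (3.95×10⁷)^(1/4) = 79.3 K.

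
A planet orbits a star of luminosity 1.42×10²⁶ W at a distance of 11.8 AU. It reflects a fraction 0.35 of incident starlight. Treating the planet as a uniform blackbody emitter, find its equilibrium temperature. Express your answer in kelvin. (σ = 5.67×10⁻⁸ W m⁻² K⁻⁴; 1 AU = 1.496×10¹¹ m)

T_eq ≈ 56.8 K

d = 11.8 AU = 1.77×10¹² m.
Flux: S = L/(4πd²) = 1.42×10²⁶/(4π×(1.77×10¹²)²) = 3.63 W m⁻².
Energy balance: absorbed = emitted ⇒ πR²·S(1−A) = 4πR²·σT_eq⁴, so T_eq⁴ = S(1−A)/(4σ).
T_eq = [3.63 × 0.65 / (4 × 5.67×10⁻⁸)]^(1/4) = (1.04×10⁷)^(1/4) = 56.8 K.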